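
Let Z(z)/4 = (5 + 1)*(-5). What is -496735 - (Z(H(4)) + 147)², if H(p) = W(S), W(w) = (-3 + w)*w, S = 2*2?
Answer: -497464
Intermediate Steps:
S = 4
W(w) = w*(-3 + w)
H(p) = 4 (H(p) = 4*(-3 + 4) = 4*1 = 4)
Z(z) = -120 (Z(z) = 4*((5 + 1)*(-5)) = 4*(6*(-5)) = 4*(-30) = -120)
-496735 - (Z(H(4)) + 147)² = -496735 - (-120 + 147)² = -496735 - 1*27² = -496735 - 1*729 = -496735 - 729 = -497464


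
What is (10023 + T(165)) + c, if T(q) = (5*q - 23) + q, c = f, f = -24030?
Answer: -13040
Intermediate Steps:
c = -24030
T(q) = -23 + 6*q (T(q) = (-23 + 5*q) + q = -23 + 6*q)
(10023 + T(165)) + c = (10023 + (-23 + 6*165)) - 24030 = (10023 + (-23 + 990)) - 24030 = (10023 + 967) - 24030 = 10990 - 24030 = -13040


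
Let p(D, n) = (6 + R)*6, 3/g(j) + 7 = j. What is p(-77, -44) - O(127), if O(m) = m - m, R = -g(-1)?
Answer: 153/4 ≈ 38.250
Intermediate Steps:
g(j) = 3/(-7 + j)
R = 3/8 (R = -3/(-7 - 1) = -3/(-8) = -3*(-1)/8 = -1*(-3/8) = 3/8 ≈ 0.37500)
O(m) = 0
p(D, n) = 153/4 (p(D, n) = (6 + 3/8)*6 = (51/8)*6 = 153/4)
p(-77, -44) - O(127) = 153/4 - 1*0 = 153/4 + 0 = 153/4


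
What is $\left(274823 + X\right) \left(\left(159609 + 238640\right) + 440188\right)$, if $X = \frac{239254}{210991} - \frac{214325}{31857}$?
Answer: $\frac{516252565662184899116}{2240513429} \approx 2.3042 \cdot 10^{11}$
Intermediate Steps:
$X = - \frac{37598731397}{6721540287}$ ($X = 239254 \cdot \frac{1}{210991} - \frac{214325}{31857} = \frac{239254}{210991} - \frac{214325}{31857} = - \frac{37598731397}{6721540287} \approx -5.5938$)
$\left(274823 + X\right) \left(\left(159609 + 238640\right) + 440188\right) = \left(274823 - \frac{37598731397}{6721540287}\right) \left(\left(159609 + 238640\right) + 440188\right) = \frac{1847196267562804 \left(398249 + 440188\right)}{6721540287} = \frac{1847196267562804}{6721540287} \cdot 838437 = \frac{516252565662184899116}{2240513429}$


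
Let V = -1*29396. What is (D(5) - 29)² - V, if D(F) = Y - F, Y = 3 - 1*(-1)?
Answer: 30296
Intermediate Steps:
Y = 4 (Y = 3 + 1 = 4)
D(F) = 4 - F
V = -29396
(D(5) - 29)² - V = ((4 - 1*5) - 29)² - 1*(-29396) = ((4 - 5) - 29)² + 29396 = (-1 - 29)² + 29396 = (-30)² + 29396 = 900 + 29396 = 30296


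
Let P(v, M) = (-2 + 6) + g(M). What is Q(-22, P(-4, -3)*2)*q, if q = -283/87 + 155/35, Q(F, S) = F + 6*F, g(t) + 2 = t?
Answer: -15752/87 ≈ -181.06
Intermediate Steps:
g(t) = -2 + t
P(v, M) = 2 + M (P(v, M) = (-2 + 6) + (-2 + M) = 4 + (-2 + M) = 2 + M)
Q(F, S) = 7*F
q = 716/609 (q = -283*1/87 + 155*(1/35) = -283/87 + 31/7 = 716/609 ≈ 1.1757)
Q(-22, P(-4, -3)*2)*q = (7*(-22))*(716/609) = -154*716/609 = -15752/87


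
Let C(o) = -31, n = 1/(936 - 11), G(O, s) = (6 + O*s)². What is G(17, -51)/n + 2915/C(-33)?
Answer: 21257376760/31 ≈ 6.8572e+8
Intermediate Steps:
n = 1/925 ≈ 0.0010811
G(17, -51)/n + 2915/C(-33) = (6 + 17*(-51))²/(1/925) + 2915/(-31) = (6 - 867)²*925 + 2915*(-1/31) = (-861)²*925 - 2915/31 = 741321*925 - 2915/31 = 685721925 - 2915/31 = 21257376760/31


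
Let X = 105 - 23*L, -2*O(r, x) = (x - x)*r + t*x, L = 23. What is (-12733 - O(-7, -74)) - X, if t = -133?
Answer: -7388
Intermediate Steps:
O(r, x) = 133*x/2 (O(r, x) = -((x - x)*r - 133*x)/2 = -(0*r - 133*x)/2 = -(0 - 133*x)/2 = -(-133)*x/2 = 133*x/2)
X = -424 (X = 105 - 23*23 = 105 - 529 = -424)
(-12733 - O(-7, -74)) - X = (-12733 - 133*(-74)/2) - 1*(-424) = (-12733 - 1*(-4921)) + 424 = (-12733 + 4921) + 424 = -7812 + 424 = -7388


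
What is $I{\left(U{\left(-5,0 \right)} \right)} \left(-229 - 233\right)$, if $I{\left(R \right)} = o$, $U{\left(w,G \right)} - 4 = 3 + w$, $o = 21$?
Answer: $-9702$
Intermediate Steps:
$U{\left(w,G \right)} = 7 + w$ ($U{\left(w,G \right)} = 4 + \left(3 + w\right) = 7 + w$)
$I{\left(R \right)} = 21$
$I{\left(U{\left(-5,0 \right)} \right)} \left(-229 - 233\right) = 21 \left(-229 - 233\right) = 21 \left(-462\right) = -9702$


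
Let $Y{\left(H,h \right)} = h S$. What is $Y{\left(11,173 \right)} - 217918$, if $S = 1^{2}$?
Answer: $-217745$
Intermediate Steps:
$S = 1$
$Y{\left(H,h \right)} = h$ ($Y{\left(H,h \right)} = h 1 = h$)
$Y{\left(11,173 \right)} - 217918 = 173 - 217918 = -217745$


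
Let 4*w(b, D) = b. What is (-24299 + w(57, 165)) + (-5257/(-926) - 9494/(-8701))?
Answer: -391221516055/16114252 ≈ -24278.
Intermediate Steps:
w(b, D) = b/4
(-24299 + w(57, 165)) + (-5257/(-926) - 9494/(-8701)) = (-24299 + (¼)*57) + (-5257/(-926) - 9494/(-8701)) = (-24299 + 57/4) + (-5257*(-1/926) - 9494*(-1/8701)) = -97139/4 + (5257/926 + 9494/8701) = -97139/4 + 54532601/8057126 = -391221516055/16114252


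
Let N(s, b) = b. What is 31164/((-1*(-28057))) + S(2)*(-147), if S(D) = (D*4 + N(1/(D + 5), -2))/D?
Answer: -12341973/28057 ≈ -439.89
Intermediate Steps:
S(D) = (-2 + 4*D)/D (S(D) = (D*4 - 2)/D = (4*D - 2)/D = (-2 + 4*D)/D)
31164/((-1*(-28057))) + S(2)*(-147) = 31164/((-1*(-28057))) + (4 - 2/2)*(-147) = 31164/28057 + (4 - 2*½)*(-147) = 31164*(1/28057) + (4 - 1)*(-147) = 31164/28057 + 3*(-147) = 31164/28057 - 441 = -12341973/28057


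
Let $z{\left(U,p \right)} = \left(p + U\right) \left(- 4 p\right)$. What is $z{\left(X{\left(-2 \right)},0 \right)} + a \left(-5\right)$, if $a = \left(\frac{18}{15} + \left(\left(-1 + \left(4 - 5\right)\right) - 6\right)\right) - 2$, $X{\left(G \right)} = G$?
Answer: $44$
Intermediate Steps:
$z{\left(U,p \right)} = - 4 p \left(U + p\right)$ ($z{\left(U,p \right)} = \left(U + p\right) \left(- 4 p\right) = - 4 p \left(U + p\right)$)
$a = - \frac{44}{5}$ ($a = \left(18 \cdot \frac{1}{15} + \left(\left(-1 + \left(4 - 5\right)\right) - 6\right)\right) - 2 = \left(\frac{6}{5} - 8\right) - 2 = - \frac{34}{5} - 2 = - \frac{44}{5} \approx -8.8$)
$z{\left(X{\left(-2 \right)},0 \right)} + a \left(-5\right) = \left(-4\right) 0 \left(-2 + 0\right) - -44 = \left(-4\right) 0 \left(-2\right) + 44 = 0 + 44 = 44$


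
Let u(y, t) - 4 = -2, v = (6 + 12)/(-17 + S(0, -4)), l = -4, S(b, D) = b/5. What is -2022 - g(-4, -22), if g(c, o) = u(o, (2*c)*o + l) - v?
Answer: -34426/17 ≈ -2025.1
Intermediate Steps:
S(b, D) = b/5 (S(b, D) = b*(⅕) = b/5)
v = -18/17 (v = (6 + 12)/(-17 + (⅕)*0) = 18/(-17 + 0) = 18/(-17) = 18*(-1/17) = -18/17 ≈ -1.0588)
u(y, t) = 2 (u(y, t) = 4 - 2 = 2)
g(c, o) = 52/17 (g(c, o) = 2 - 1*(-18/17) = 2 + 18/17 = 52/17)
-2022 - g(-4, -22) = -2022 - 1*52/17 = -2022 - 52/17 = -34426/17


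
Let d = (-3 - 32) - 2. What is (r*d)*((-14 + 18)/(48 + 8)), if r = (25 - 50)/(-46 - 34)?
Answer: -185/224 ≈ -0.82589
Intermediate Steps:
d = -37 (d = -35 - 2 = -37)
r = 5/16 (r = -25/(-80) = -25*(-1/80) = 5/16 ≈ 0.31250)
(r*d)*((-14 + 18)/(48 + 8)) = ((5/16)*(-37))*((-14 + 18)/(48 + 8)) = -185/(4*56) = -185/16*1/14 = -185/224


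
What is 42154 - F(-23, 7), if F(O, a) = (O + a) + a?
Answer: 42163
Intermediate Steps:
F(O, a) = O + 2*a
42154 - F(-23, 7) = 42154 - (-23 + 2*7) = 42154 - (-23 + 14) = 42154 - 1*(-9) = 42154 + 9 = 42163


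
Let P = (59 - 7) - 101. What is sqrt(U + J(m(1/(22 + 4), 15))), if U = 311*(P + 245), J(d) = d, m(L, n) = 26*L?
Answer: 3*sqrt(6773) ≈ 246.89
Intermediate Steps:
P = -49 (P = 52 - 101 = -49)
U = 60956 (U = 311*(-49 + 245) = 311*196 = 60956)
sqrt(U + J(m(1/(22 + 4), 15))) = sqrt(60956 + 26/(22 + 4)) = sqrt(60956 + 26/26) = sqrt(60956 + 26*(1/26)) = sqrt(60956 + 1) = sqrt(60957) = 3*sqrt(6773)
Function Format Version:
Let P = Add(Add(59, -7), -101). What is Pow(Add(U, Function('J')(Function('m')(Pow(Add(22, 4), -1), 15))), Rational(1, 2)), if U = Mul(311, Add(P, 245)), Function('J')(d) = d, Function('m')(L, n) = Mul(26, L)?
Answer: Mul(3, Pow(6773, Rational(1, 2))) ≈ 246.89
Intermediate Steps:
P = -49 (P = Add(52, -101) = -49)
U = 60956 (U = Mul(311, Add(-49, 245)) = Mul(311, 196) = 60956)
Pow(Add(U, Function('J')(Function('m')(Pow(Add(22, 4), -1), 15))), Rational(1, 2)) = Pow(Add(60956, Mul(26, Pow(Add(22, 4), -1))), Rational(1, 2)) = Pow(Add(60956, Mul(26, Pow(26, -1))), Rational(1, 2)) = Pow(Add(60956, Mul(26, Rational(1, 26))), Rational(1, 2)) = Pow(Add(60956, 1), Rational(1, 2)) = Pow(60957, Rational(1, 2)) = Mul(3, Pow(6773, Rational(1, 2)))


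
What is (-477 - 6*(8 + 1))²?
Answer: 281961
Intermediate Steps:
(-477 - 6*(8 + 1))² = (-477 - 6*9)² = (-477 - 54)² = (-531)² = 281961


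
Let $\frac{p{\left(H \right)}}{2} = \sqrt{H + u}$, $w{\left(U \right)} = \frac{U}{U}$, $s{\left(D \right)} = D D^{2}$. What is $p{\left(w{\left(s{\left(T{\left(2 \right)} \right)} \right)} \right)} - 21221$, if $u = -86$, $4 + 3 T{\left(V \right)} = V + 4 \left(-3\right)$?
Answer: $-21221 + 2 i \sqrt{85} \approx -21221.0 + 18.439 i$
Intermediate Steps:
$T{\left(V \right)} = - \frac{16}{3} + \frac{V}{3}$ ($T{\left(V \right)} = - \frac{4}{3} + \frac{V + 4 \left(-3\right)}{3} = - \frac{4}{3} + \frac{V - 12}{3} = - \frac{4}{3} + \frac{-12 + V}{3} = - \frac{4}{3} + \left(-4 + \frac{V}{3}\right) = - \frac{16}{3} + \frac{V}{3}$)
$s{\left(D \right)} = D^{3}$
$w{\left(U \right)} = 1$
$p{\left(H \right)} = 2 \sqrt{-86 + H}$ ($p{\left(H \right)} = 2 \sqrt{H - 86} = 2 \sqrt{-86 + H}$)
$p{\left(w{\left(s{\left(T{\left(2 \right)} \right)} \right)} \right)} - 21221 = 2 \sqrt{-86 + 1} - 21221 = 2 \sqrt{-85} - 21221 = 2 i \sqrt{85} - 21221 = -21221 + 2 i \sqrt{85}$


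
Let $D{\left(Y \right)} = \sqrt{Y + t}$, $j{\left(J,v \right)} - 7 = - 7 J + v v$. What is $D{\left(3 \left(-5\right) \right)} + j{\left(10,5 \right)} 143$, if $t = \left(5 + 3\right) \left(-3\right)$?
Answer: $-5434 + i \sqrt{39} \approx -5434.0 + 6.245 i$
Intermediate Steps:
$t = -24$ ($t = 8 \left(-3\right) = -24$)
$j{\left(J,v \right)} = 7 + v^{2} - 7 J$ ($j{\left(J,v \right)} = 7 - \left(7 J - v v\right) = 7 - \left(- v^{2} + 7 J\right) = 7 + v^{2} - 7 J$)
$D{\left(Y \right)} = \sqrt{-24 + Y}$ ($D{\left(Y \right)} = \sqrt{Y - 24} = \sqrt{-24 + Y}$)
$D{\left(3 \left(-5\right) \right)} + j{\left(10,5 \right)} 143 = \sqrt{-24 + 3 \left(-5\right)} + \left(7 + 5^{2} - 70\right) 143 = \sqrt{-24 - 15} + \left(7 + 25 - 70\right) 143 = \sqrt{-39} - 5434 = i \sqrt{39} - 5434 = -5434 + i \sqrt{39}$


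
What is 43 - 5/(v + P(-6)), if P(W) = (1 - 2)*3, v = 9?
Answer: 253/6 ≈ 42.167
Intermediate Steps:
P(W) = -3 (P(W) = -1*3 = -3)
43 - 5/(v + P(-6)) = 43 - 5/(9 - 3) = 43 - 5/6 = 43 - 5*⅙ = 43 - ⅚ = 253/6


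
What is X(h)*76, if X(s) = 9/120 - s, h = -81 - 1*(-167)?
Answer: -65303/10 ≈ -6530.3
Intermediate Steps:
h = 86 (h = -81 + 167 = 86)
X(s) = 3/40 - s (X(s) = 9*(1/120) - s = 3/40 - s)
X(h)*76 = (3/40 - 1*86)*76 = (3/40 - 86)*76 = -3437/40*76 = -65303/10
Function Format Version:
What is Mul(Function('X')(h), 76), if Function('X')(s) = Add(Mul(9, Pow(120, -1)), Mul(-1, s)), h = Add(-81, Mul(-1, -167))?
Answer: Rational(-65303, 10) ≈ -6530.3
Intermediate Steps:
h = 86 (h = Add(-81, 167) = 86)
Function('X')(s) = Add(Rational(3, 40), Mul(-1, s)) (Function('X')(s) = Add(Mul(9, Rational(1, 120)), Mul(-1, s)) = Add(Rational(3, 40), Mul(-1, s)))
Mul(Function('X')(h), 76) = Mul(Add(Rational(3, 40), Mul(-1, 86)), 76) = Mul(Add(Rational(3, 40), -86), 76) = Mul(Rational(-3437, 40), 76) = Rational(-65303, 10)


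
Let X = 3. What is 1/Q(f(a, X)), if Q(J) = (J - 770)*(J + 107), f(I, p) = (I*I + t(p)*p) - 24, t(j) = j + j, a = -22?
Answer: -1/170820 ≈ -5.8541e-6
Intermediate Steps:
t(j) = 2*j
f(I, p) = -24 + I**2 + 2*p**2 (f(I, p) = (I*I + (2*p)*p) - 24 = (I**2 + 2*p**2) - 24 = -24 + I**2 + 2*p**2)
Q(J) = (-770 + J)*(107 + J)
1/Q(f(a, X)) = 1/(-82390 + (-24 + (-22)**2 + 2*3**2)**2 - 663*(-24 + (-22)**2 + 2*3**2)) = 1/(-82390 + (-24 + 484 + 2*9)**2 - 663*(-24 + 484 + 2*9)) = 1/(-82390 + (-24 + 484 + 18)**2 - 663*(-24 + 484 + 18)) = 1/(-82390 + 478**2 - 663*478) = 1/(-82390 + 228484 - 316914) = 1/(-170820) = -1/170820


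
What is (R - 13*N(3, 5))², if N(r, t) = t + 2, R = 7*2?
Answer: 5929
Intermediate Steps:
R = 14
N(r, t) = 2 + t
(R - 13*N(3, 5))² = (14 - 13*(2 + 5))² = (14 - 13*7)² = (14 - 91)² = (-77)² = 5929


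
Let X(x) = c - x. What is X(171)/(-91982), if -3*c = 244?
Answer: 757/275946 ≈ 0.0027433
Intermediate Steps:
c = -244/3 (c = -⅓*244 = -244/3 ≈ -81.333)
X(x) = -244/3 - x
X(171)/(-91982) = (-244/3 - 1*171)/(-91982) = (-244/3 - 171)*(-1/91982) = -757/3*(-1/91982) = 757/275946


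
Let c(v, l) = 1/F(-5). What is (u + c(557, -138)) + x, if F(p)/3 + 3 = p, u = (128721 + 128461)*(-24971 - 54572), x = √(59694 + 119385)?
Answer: -490968667825/24 + √179079 ≈ -2.0457e+10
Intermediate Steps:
x = √179079 ≈ 423.18
u = -20457027826 (u = 257182*(-79543) = -20457027826)
F(p) = -9 + 3*p
c(v, l) = -1/24 (c(v, l) = 1/(-9 + 3*(-5)) = 1/(-9 - 15) = 1/(-24) = -1/24)
(u + c(557, -138)) + x = (-20457027826 - 1/24) + √179079 = -490968667825/24 + √179079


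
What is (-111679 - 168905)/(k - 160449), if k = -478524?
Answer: 31176/70997 ≈ 0.43912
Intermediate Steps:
(-111679 - 168905)/(k - 160449) = (-111679 - 168905)/(-478524 - 160449) = -280584/(-638973) = -280584*(-1/638973) = 31176/70997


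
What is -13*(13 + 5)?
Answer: -234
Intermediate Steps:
-13*(13 + 5) = -13*18 = -234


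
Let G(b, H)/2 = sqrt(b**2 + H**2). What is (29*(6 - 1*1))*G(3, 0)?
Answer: 870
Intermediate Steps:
G(b, H) = 2*sqrt(H**2 + b**2) (G(b, H) = 2*sqrt(b**2 + H**2) = 2*sqrt(H**2 + b**2))
(29*(6 - 1*1))*G(3, 0) = (29*(6 - 1*1))*(2*sqrt(0**2 + 3**2)) = (29*(6 - 1))*(2*sqrt(0 + 9)) = (29*5)*(2*sqrt(9)) = 145*(2*3) = 145*6 = 870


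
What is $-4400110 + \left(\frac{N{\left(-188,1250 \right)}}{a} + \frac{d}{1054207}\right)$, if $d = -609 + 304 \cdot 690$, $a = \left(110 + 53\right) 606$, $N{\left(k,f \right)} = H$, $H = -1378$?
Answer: $- \frac{229097127583037414}{52066229523} \approx -4.4001 \cdot 10^{6}$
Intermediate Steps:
$N{\left(k,f \right)} = -1378$
$a = 98778$ ($a = 163 \cdot 606 = 98778$)
$d = 209151$ ($d = -609 + 209760 = 209151$)
$-4400110 + \left(\frac{N{\left(-188,1250 \right)}}{a} + \frac{d}{1054207}\right) = -4400110 + \left(- \frac{1378}{98778} + \frac{209151}{1054207}\right) = -4400110 + \left(\left(-1378\right) \frac{1}{98778} + 209151 \cdot \frac{1}{1054207}\right) = -4400110 + \left(- \frac{689}{49389} + \frac{209151}{1054207}\right) = -4400110 + \frac{9603410116}{52066229523} = - \frac{229097127583037414}{52066229523}$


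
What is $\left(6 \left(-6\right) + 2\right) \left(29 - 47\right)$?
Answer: $612$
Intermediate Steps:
$\left(6 \left(-6\right) + 2\right) \left(29 - 47\right) = \left(-36 + 2\right) \left(-18\right) = \left(-34\right) \left(-18\right) = 612$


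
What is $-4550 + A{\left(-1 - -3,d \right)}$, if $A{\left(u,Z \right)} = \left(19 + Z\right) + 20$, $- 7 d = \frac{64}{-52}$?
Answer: $- \frac{410485}{91} \approx -4510.8$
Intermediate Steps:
$d = \frac{16}{91}$ ($d = - \frac{64 \frac{1}{-52}}{7} = - \frac{64 \left(- \frac{1}{52}\right)}{7} = \left(- \frac{1}{7}\right) \left(- \frac{16}{13}\right) = \frac{16}{91} \approx 0.17582$)
$A{\left(u,Z \right)} = 39 + Z$
$-4550 + A{\left(-1 - -3,d \right)} = -4550 + \left(39 + \frac{16}{91}\right) = -4550 + \frac{3565}{91} = - \frac{410485}{91}$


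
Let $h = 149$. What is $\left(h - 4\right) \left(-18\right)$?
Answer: $-2610$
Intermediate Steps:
$\left(h - 4\right) \left(-18\right) = \left(149 - 4\right) \left(-18\right) = 145 \left(-18\right) = -2610$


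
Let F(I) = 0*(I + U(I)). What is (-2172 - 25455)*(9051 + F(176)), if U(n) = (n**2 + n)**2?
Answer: -250051977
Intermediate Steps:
U(n) = (n + n**2)**2
F(I) = 0 (F(I) = 0*(I + I**2*(1 + I)**2) = 0)
(-2172 - 25455)*(9051 + F(176)) = (-2172 - 25455)*(9051 + 0) = -27627*9051 = -250051977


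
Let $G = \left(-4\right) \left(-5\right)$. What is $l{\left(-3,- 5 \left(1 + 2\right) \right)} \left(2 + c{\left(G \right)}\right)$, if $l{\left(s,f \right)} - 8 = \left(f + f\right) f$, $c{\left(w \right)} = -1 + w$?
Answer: $9618$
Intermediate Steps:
$G = 20$
$l{\left(s,f \right)} = 8 + 2 f^{2}$ ($l{\left(s,f \right)} = 8 + \left(f + f\right) f = 8 + 2 f f = 8 + 2 f^{2}$)
$l{\left(-3,- 5 \left(1 + 2\right) \right)} \left(2 + c{\left(G \right)}\right) = \left(8 + 2 \left(- 5 \left(1 + 2\right)\right)^{2}\right) \left(2 + \left(-1 + 20\right)\right) = \left(8 + 2 \left(\left(-5\right) 3\right)^{2}\right) \left(2 + 19\right) = \left(8 + 2 \left(-15\right)^{2}\right) 21 = \left(8 + 2 \cdot 225\right) 21 = \left(8 + 450\right) 21 = 458 \cdot 21 = 9618$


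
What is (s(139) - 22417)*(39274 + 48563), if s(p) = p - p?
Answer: -1969042029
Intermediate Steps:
s(p) = 0
(s(139) - 22417)*(39274 + 48563) = (0 - 22417)*(39274 + 48563) = -22417*87837 = -1969042029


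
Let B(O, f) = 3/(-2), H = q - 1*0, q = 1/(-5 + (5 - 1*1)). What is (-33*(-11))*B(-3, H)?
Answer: -1089/2 ≈ -544.50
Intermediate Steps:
q = -1 (q = 1/(-5 + (5 - 1)) = 1/(-5 + 4) = 1/(-1) = -1)
H = -1 (H = -1 - 1*0 = -1 + 0 = -1)
B(O, f) = -3/2 (B(O, f) = 3*(-1/2) = -3/2)
(-33*(-11))*B(-3, H) = -33*(-11)*(-3/2) = 363*(-3/2) = -1089/2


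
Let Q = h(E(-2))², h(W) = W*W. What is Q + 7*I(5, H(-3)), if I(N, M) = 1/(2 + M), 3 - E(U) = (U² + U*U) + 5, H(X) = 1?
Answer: 30007/3 ≈ 10002.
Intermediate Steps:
E(U) = -2 - 2*U² (E(U) = 3 - ((U² + U*U) + 5) = 3 - ((U² + U²) + 5) = 3 - (2*U² + 5) = 3 - (5 + 2*U²) = 3 + (-5 - 2*U²) = -2 - 2*U²)
h(W) = W²
Q = 10000 (Q = ((-2 - 2*(-2)²)²)² = ((-2 - 2*4)²)² = ((-2 - 8)²)² = ((-10)²)² = 100² = 10000)
Q + 7*I(5, H(-3)) = 10000 + 7/(2 + 1) = 10000 + 7/3 = 30007/3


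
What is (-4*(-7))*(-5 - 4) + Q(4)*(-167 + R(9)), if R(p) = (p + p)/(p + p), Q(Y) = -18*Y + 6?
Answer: 10704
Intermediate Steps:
Q(Y) = 6 - 18*Y
R(p) = 1 (R(p) = (2*p)/((2*p)) = (2*p)*(1/(2*p)) = 1)
(-4*(-7))*(-5 - 4) + Q(4)*(-167 + R(9)) = (-4*(-7))*(-5 - 4) + (6 - 18*4)*(-167 + 1) = 28*(-9) + (6 - 72)*(-166) = -252 - 66*(-166) = -252 + 10956 = 10704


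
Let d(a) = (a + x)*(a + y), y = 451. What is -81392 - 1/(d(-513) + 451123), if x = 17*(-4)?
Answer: -39649705841/487145 ≈ -81392.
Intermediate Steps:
x = -68
d(a) = (-68 + a)*(451 + a) (d(a) = (a - 68)*(a + 451) = (-68 + a)*(451 + a))
-81392 - 1/(d(-513) + 451123) = -81392 - 1/((-30668 + (-513)**2 + 383*(-513)) + 451123) = -81392 - 1/((-30668 + 263169 - 196479) + 451123) = -81392 - 1/(36022 + 451123) = -81392 - 1/487145 = -39649705841/487145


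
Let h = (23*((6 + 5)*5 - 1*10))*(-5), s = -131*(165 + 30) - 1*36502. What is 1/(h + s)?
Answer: -1/67222 ≈ -1.4876e-5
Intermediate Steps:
s = -62047 (s = -131*195 - 36502 = -25545 - 36502 = -62047)
h = -5175 (h = (23*(11*5 - 10))*(-5) = (23*(55 - 10))*(-5) = (23*45)*(-5) = 1035*(-5) = -5175)
1/(h + s) = 1/(-5175 - 62047) = 1/(-67222) = -1/67222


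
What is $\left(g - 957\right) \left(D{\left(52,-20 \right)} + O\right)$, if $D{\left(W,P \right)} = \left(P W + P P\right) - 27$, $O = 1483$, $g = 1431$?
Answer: $386784$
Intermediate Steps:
$D{\left(W,P \right)} = -27 + P^{2} + P W$ ($D{\left(W,P \right)} = \left(P W + P^{2}\right) - 27 = \left(P^{2} + P W\right) - 27 = -27 + P^{2} + P W$)
$\left(g - 957\right) \left(D{\left(52,-20 \right)} + O\right) = \left(1431 - 957\right) \left(\left(-27 + \left(-20\right)^{2} - 1040\right) + 1483\right) = 474 \left(\left(-27 + 400 - 1040\right) + 1483\right) = 474 \left(-667 + 1483\right) = 474 \cdot 816 = 386784$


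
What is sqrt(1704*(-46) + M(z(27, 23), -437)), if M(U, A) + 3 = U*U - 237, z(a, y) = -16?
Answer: 4*I*sqrt(4898) ≈ 279.94*I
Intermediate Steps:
M(U, A) = -240 + U**2 (M(U, A) = -3 + (U*U - 237) = -3 + (U**2 - 237) = -3 + (-237 + U**2) = -240 + U**2)
sqrt(1704*(-46) + M(z(27, 23), -437)) = sqrt(1704*(-46) + (-240 + (-16)**2)) = sqrt(-78384 + (-240 + 256)) = sqrt(-78384 + 16) = sqrt(-78368) = 4*I*sqrt(4898)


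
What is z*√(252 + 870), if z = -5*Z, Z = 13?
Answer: -65*√1122 ≈ -2177.3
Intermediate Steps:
z = -65 (z = -5*13 = -65)
z*√(252 + 870) = -65*√(252 + 870) = -65*√1122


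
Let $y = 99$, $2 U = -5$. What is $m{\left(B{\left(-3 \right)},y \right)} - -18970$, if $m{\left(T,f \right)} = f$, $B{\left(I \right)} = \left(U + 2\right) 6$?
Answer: $19069$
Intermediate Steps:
$U = - \frac{5}{2}$ ($U = \frac{1}{2} \left(-5\right) = - \frac{5}{2} \approx -2.5$)
$B{\left(I \right)} = -3$ ($B{\left(I \right)} = \left(- \frac{5}{2} + 2\right) 6 = \left(- \frac{1}{2}\right) 6 = -3$)
$m{\left(B{\left(-3 \right)},y \right)} - -18970 = 99 - -18970 = 99 + 18970 = 19069$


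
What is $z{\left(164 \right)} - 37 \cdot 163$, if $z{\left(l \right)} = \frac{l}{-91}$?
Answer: $- \frac{548985}{91} \approx -6032.8$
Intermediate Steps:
$z{\left(l \right)} = - \frac{l}{91}$ ($z{\left(l \right)} = l \left(- \frac{1}{91}\right) = - \frac{l}{91}$)
$z{\left(164 \right)} - 37 \cdot 163 = \left(- \frac{1}{91}\right) 164 - 37 \cdot 163 = - \frac{164}{91} - 6031 = - \frac{548985}{91}$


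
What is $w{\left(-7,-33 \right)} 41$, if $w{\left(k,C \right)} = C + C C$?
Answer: $43296$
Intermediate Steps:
$w{\left(k,C \right)} = C + C^{2}$
$w{\left(-7,-33 \right)} 41 = - 33 \left(1 - 33\right) 41 = \left(-33\right) \left(-32\right) 41 = 1056 \cdot 41 = 43296$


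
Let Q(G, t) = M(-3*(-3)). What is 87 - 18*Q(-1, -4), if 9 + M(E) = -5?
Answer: 339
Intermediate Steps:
M(E) = -14 (M(E) = -9 - 5 = -14)
Q(G, t) = -14
87 - 18*Q(-1, -4) = 87 - 18*(-14) = 87 + 252 = 339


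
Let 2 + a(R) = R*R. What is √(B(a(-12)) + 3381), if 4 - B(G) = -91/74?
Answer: √18542994/74 ≈ 58.191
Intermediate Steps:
a(R) = -2 + R² (a(R) = -2 + R*R = -2 + R²)
B(G) = 387/74 (B(G) = 4 - (-91)/74 = 4 - 1*(-91/74) = 4 + 91/74 = 387/74)
√(B(a(-12)) + 3381) = √(387/74 + 3381) = √(250581/74) = √18542994/74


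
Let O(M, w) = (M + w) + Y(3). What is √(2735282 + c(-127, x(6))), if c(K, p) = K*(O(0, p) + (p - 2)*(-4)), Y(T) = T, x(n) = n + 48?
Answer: 51*√1059 ≈ 1659.7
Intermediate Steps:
x(n) = 48 + n
O(M, w) = 3 + M + w (O(M, w) = (M + w) + 3 = 3 + M + w)
c(K, p) = K*(11 - 3*p) (c(K, p) = K*((3 + 0 + p) + (p - 2)*(-4)) = K*((3 + p) + (-2 + p)*(-4)) = K*((3 + p) + (8 - 4*p)) = K*(11 - 3*p))
√(2735282 + c(-127, x(6))) = √(2735282 - 127*(11 - 3*(48 + 6))) = √(2735282 - 127*(11 - 3*54)) = √(2735282 - 127*(11 - 162)) = √(2735282 - 127*(-151)) = √(2735282 + 19177) = √2754459 = 51*√1059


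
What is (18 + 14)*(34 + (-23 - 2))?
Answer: 288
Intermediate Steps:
(18 + 14)*(34 + (-23 - 2)) = 32*(34 - 25) = 32*9 = 288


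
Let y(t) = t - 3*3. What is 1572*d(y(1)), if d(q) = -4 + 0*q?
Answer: -6288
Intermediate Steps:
y(t) = -9 + t (y(t) = t - 9 = -9 + t)
d(q) = -4 (d(q) = -4 + 0 = -4)
1572*d(y(1)) = 1572*(-4) = -6288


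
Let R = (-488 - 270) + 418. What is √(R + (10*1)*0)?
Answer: 2*I*√85 ≈ 18.439*I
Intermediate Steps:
R = -340 (R = -758 + 418 = -340)
√(R + (10*1)*0) = √(-340 + (10*1)*0) = √(-340 + 10*0) = √(-340 + 0) = √(-340) = 2*I*√85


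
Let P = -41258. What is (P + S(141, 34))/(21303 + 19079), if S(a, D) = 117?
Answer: -41141/40382 ≈ -1.0188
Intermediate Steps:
(P + S(141, 34))/(21303 + 19079) = (-41258 + 117)/(21303 + 19079) = -41141/40382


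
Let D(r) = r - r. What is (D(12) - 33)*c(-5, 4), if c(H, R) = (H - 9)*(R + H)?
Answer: -462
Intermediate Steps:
D(r) = 0
c(H, R) = (-9 + H)*(H + R)
(D(12) - 33)*c(-5, 4) = (0 - 33)*((-5)² - 9*(-5) - 9*4 - 5*4) = -33*(25 + 45 - 36 - 20) = -33*14 = -462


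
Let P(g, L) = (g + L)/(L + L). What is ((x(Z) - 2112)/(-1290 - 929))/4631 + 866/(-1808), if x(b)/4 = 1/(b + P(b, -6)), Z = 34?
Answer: -422529666803/882519111320 ≈ -0.47878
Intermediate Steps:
P(g, L) = (L + g)/(2*L) (P(g, L) = (L + g)/((2*L)) = (L + g)*(1/(2*L)) = (L + g)/(2*L))
x(b) = 4/(1/2 + 11*b/12) (x(b) = 4/(b + (1/2)*(-6 + b)/(-6)) = 4/(b + (1/2)*(-1/6)*(-6 + b)) = 4/(b + (1/2 - b/12)) = 4/(1/2 + 11*b/12))
((x(Z) - 2112)/(-1290 - 929))/4631 + 866/(-1808) = ((48/(6 + 11*34) - 2112)/(-1290 - 929))/4631 + 866/(-1808) = ((48/(6 + 374) - 2112)/(-2219))*(1/4631) + 866*(-1/1808) = ((48/380 - 2112)*(-1/2219))*(1/4631) - 433/904 = ((48*(1/380) - 2112)*(-1/2219))*(1/4631) - 433/904 = ((12/95 - 2112)*(-1/2219))*(1/4631) - 433/904 = -200628/95*(-1/2219)*(1/4631) - 433/904 = (200628/210805)*(1/4631) - 433/904 = 200628/976237955 - 433/904 = -422529666803/882519111320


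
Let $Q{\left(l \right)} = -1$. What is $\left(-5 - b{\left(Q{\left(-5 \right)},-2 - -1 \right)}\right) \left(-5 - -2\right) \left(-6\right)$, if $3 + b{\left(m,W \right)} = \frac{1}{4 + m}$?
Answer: $-42$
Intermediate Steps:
$b{\left(m,W \right)} = -3 + \frac{1}{4 + m}$
$\left(-5 - b{\left(Q{\left(-5 \right)},-2 - -1 \right)}\right) \left(-5 - -2\right) \left(-6\right) = \left(-5 - \frac{-11 - -3}{4 - 1}\right) \left(-5 - -2\right) \left(-6\right) = \left(-5 - \frac{-11 + 3}{3}\right) \left(-5 + 2\right) \left(-6\right) = \left(-5 - \frac{1}{3} \left(-8\right)\right) \left(-3\right) \left(-6\right) = \left(-5 - - \frac{8}{3}\right) \left(-3\right) \left(-6\right) = \left(-5 + \frac{8}{3}\right) \left(-3\right) \left(-6\right) = \left(- \frac{7}{3}\right) \left(-3\right) \left(-6\right) = 7 \left(-6\right) = -42$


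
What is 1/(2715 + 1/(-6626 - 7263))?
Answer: 13889/37708634 ≈ 0.00036832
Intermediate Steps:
1/(2715 + 1/(-6626 - 7263)) = 1/(2715 + 1/(-13889)) = 1/(2715 - 1/13889) = 1/(37708634/13889) = 13889/37708634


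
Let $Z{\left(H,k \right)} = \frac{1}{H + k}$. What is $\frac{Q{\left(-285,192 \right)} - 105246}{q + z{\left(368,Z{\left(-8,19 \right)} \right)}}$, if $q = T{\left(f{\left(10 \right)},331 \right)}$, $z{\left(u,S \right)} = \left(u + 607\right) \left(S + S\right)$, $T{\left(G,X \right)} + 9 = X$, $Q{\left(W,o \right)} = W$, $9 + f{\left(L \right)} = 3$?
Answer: $- \frac{1160841}{5492} \approx -211.37$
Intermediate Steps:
$f{\left(L \right)} = -6$ ($f{\left(L \right)} = -9 + 3 = -6$)
$T{\left(G,X \right)} = -9 + X$
$z{\left(u,S \right)} = 2 S \left(607 + u\right)$ ($z{\left(u,S \right)} = \left(607 + u\right) 2 S = 2 S \left(607 + u\right)$)
$q = 322$ ($q = -9 + 331 = 322$)
$\frac{Q{\left(-285,192 \right)} - 105246}{q + z{\left(368,Z{\left(-8,19 \right)} \right)}} = \frac{-285 - 105246}{322 + \frac{2 \left(607 + 368\right)}{-8 + 19}} = - \frac{105531}{322 + 2 \cdot \frac{1}{11} \cdot 975} = - \frac{105531}{322 + \frac{1950}{11}} = - \frac{105531}{\frac{5492}{11}} = \left(-105531\right) \frac{11}{5492} = - \frac{1160841}{5492}$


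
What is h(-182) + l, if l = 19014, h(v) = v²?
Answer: 52138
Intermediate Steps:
h(-182) + l = (-182)² + 19014 = 33124 + 19014 = 52138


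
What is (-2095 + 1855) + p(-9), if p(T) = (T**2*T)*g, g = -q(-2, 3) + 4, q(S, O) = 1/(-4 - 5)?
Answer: -3237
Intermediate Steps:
q(S, O) = -1/9 (q(S, O) = 1/(-9) = -1/9)
g = 37/9 (g = -1*(-1/9) + 4 = 1/9 + 4 = 37/9 ≈ 4.1111)
p(T) = 37*T**3/9 (p(T) = (T**2*T)*(37/9) = T**3*(37/9) = 37*T**3/9)
(-2095 + 1855) + p(-9) = (-2095 + 1855) + (37/9)*(-9)**3 = -240 + (37/9)*(-729) = -240 - 2997 = -3237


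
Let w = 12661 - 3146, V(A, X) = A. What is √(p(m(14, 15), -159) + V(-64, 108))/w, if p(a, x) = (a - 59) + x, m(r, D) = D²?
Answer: I*√57/9515 ≈ 0.00079347*I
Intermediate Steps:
p(a, x) = -59 + a + x (p(a, x) = (-59 + a) + x = -59 + a + x)
w = 9515
√(p(m(14, 15), -159) + V(-64, 108))/w = √((-59 + 15² - 159) - 64)/9515 = √((-59 + 225 - 159) - 64)*(1/9515) = √(7 - 64)*(1/9515) = √(-57)*(1/9515) = (I*√57)*(1/9515) = I*√57/9515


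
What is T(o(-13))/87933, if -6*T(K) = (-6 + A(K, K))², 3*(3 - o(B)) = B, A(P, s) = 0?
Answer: -2/29311 ≈ -6.8234e-5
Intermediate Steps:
o(B) = 3 - B/3
T(K) = -6 (T(K) = -(-6 + 0)²/6 = -⅙*(-6)² = -⅙*36 = -6)
T(o(-13))/87933 = -6/87933 = -6*1/87933 = -2/29311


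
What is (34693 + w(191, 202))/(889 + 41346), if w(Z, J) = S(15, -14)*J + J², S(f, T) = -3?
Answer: 74891/42235 ≈ 1.7732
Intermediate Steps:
w(Z, J) = J² - 3*J (w(Z, J) = -3*J + J² = J² - 3*J)
(34693 + w(191, 202))/(889 + 41346) = (34693 + 202*(-3 + 202))/(889 + 41346) = (34693 + 202*199)/42235 = (34693 + 40198)*(1/42235) = 74891*(1/42235) = 74891/42235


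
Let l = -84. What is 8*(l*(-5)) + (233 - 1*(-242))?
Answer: 3835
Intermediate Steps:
8*(l*(-5)) + (233 - 1*(-242)) = 8*(-84*(-5)) + (233 - 1*(-242)) = 8*420 + (233 + 242) = 3360 + 475 = 3835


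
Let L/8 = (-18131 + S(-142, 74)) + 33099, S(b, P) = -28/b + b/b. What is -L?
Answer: -8502504/71 ≈ -1.1975e+5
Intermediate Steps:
S(b, P) = 1 - 28/b (S(b, P) = -28/b + 1 = 1 - 28/b)
L = 8502504/71 (L = 8*((-18131 + (-28 - 142)/(-142)) + 33099) = 8*((-18131 - 1/142*(-170)) + 33099) = 8*((-18131 + 85/71) + 33099) = 8*(-1287216/71 + 33099) = 8*(1062813/71) = 8502504/71 ≈ 1.1975e+5)
-L = -1*8502504/71 = -8502504/71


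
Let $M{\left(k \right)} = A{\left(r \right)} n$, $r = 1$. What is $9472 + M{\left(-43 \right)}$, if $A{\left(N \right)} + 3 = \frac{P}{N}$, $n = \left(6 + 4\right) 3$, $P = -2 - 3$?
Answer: $9232$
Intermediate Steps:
$P = -5$ ($P = -2 - 3 = -5$)
$n = 30$ ($n = 10 \cdot 3 = 30$)
$A{\left(N \right)} = -3 - \frac{5}{N}$
$M{\left(k \right)} = -240$ ($M{\left(k \right)} = \left(-3 - \frac{5}{1}\right) 30 = \left(-3 - 5\right) 30 = \left(-8\right) 30 = -240$)
$9472 + M{\left(-43 \right)} = 9472 - 240 = 9232$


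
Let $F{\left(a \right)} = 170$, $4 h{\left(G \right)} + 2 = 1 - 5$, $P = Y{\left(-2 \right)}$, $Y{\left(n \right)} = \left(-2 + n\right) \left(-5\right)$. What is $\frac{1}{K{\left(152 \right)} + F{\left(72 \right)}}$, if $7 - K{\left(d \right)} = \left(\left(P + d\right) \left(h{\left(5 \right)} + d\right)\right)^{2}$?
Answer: $- \frac{1}{670084819} \approx -1.4923 \cdot 10^{-9}$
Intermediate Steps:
$Y{\left(n \right)} = 10 - 5 n$
$P = 20$ ($P = 10 - -10 = 10 + 10 = 20$)
$h{\left(G \right)} = - \frac{3}{2}$ ($h{\left(G \right)} = - \frac{1}{2} + \frac{1 - 5}{4} = - \frac{1}{2} + \frac{1}{4} \left(-4\right) = - \frac{1}{2} - 1 = - \frac{3}{2}$)
$K{\left(d \right)} = 7 - \left(20 + d\right)^{2} \left(- \frac{3}{2} + d\right)^{2}$ ($K{\left(d \right)} = 7 - \left(\left(20 + d\right) \left(- \frac{3}{2} + d\right)\right)^{2} = 7 - \left(20 + d\right)^{2} \left(- \frac{3}{2} + d\right)^{2}$)
$\frac{1}{K{\left(152 \right)} + F{\left(72 \right)}} = \frac{1}{\left(7 - \frac{\left(-3 + 2 \cdot 152\right)^{2} \left(20 + 152\right)^{2}}{4}\right) + 170} = \frac{1}{\left(7 - \frac{\left(-3 + 304\right)^{2} \cdot 172^{2}}{4}\right) + 170} = \frac{1}{\left(7 - \frac{1}{4} \cdot 301^{2} \cdot 29584\right) + 170} = \frac{1}{\left(7 - \frac{90601}{4} \cdot 29584\right) + 170} = \frac{1}{\left(7 - 670084996\right) + 170} = \frac{1}{-670084989 + 170} = \frac{1}{-670084819} = - \frac{1}{670084819}$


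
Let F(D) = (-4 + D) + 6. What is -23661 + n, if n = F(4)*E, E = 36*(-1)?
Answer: -23877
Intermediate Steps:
F(D) = 2 + D
E = -36
n = -216 (n = (2 + 4)*(-36) = 6*(-36) = -216)
-23661 + n = -23661 - 216 = -23877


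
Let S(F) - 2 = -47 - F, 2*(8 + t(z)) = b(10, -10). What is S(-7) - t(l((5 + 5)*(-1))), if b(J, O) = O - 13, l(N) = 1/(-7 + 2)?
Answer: -37/2 ≈ -18.500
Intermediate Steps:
l(N) = -1/5 (l(N) = 1/(-5) = -1/5)
b(J, O) = -13 + O
t(z) = -39/2 (t(z) = -8 + (-13 - 10)/2 = -8 + (1/2)*(-23) = -8 - 23/2 = -39/2)
S(F) = -45 - F (S(F) = 2 + (-47 - F) = -45 - F)
S(-7) - t(l((5 + 5)*(-1))) = (-45 - 1*(-7)) - 1*(-39/2) = (-45 + 7) + 39/2 = -38 + 39/2 = -37/2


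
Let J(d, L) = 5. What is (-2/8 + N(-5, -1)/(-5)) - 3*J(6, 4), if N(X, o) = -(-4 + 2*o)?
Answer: -329/20 ≈ -16.450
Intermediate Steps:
N(X, o) = 4 - 2*o (N(X, o) = -(-4 + 2*o) = -2*(-2 + o) = 4 - 2*o)
(-2/8 + N(-5, -1)/(-5)) - 3*J(6, 4) = (-2/8 + (4 - 2*(-1))/(-5)) - 3*5 = (-2*1/8 + (4 + 2)*(-1/5)) - 15 = (-1/4 + 6*(-1/5)) - 15 = (-1/4 - 6/5) - 15 = -29/20 - 15 = -329/20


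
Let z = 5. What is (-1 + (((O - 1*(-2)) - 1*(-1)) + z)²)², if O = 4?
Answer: 20449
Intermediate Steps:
(-1 + (((O - 1*(-2)) - 1*(-1)) + z)²)² = (-1 + (((4 - 1*(-2)) - 1*(-1)) + 5)²)² = (-1 + (((4 + 2) + 1) + 5)²)² = (-1 + ((6 + 1) + 5)²)² = (-1 + (7 + 5)²)² = (-1 + 12²)² = (-1 + 144)² = 143² = 20449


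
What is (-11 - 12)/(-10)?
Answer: 23/10 ≈ 2.3000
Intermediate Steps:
(-11 - 12)/(-10) = -23*(-⅒) = 23/10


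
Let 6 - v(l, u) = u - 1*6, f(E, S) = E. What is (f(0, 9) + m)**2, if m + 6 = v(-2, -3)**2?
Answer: 47961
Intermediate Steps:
v(l, u) = 12 - u (v(l, u) = 6 - (u - 1*6) = 6 - (u - 6) = 6 - (-6 + u) = 6 + (6 - u) = 12 - u)
m = 219 (m = -6 + (12 - 1*(-3))**2 = -6 + (12 + 3)**2 = -6 + 15**2 = -6 + 225 = 219)
(f(0, 9) + m)**2 = (0 + 219)**2 = 219**2 = 47961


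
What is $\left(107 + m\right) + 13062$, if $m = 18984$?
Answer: $32153$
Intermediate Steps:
$\left(107 + m\right) + 13062 = \left(107 + 18984\right) + 13062 = 19091 + 13062 = 32153$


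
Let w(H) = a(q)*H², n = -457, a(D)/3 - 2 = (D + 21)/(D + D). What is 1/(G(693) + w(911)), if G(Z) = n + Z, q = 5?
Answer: 5/57265729 ≈ 8.7312e-8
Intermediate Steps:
a(D) = 6 + 3*(21 + D)/(2*D) (a(D) = 6 + 3*((D + 21)/(D + D)) = 6 + 3*((21 + D)/((2*D))) = 6 + 3*((21 + D)*(1/(2*D))) = 6 + 3*((21 + D)/(2*D)) = 6 + 3*(21 + D)/(2*D))
w(H) = 69*H²/5 (w(H) = ((3/2)*(21 + 5*5)/5)*H² = ((3/2)*(⅕)*(21 + 25))*H² = ((3/2)*(⅕)*46)*H² = 69*H²/5)
G(Z) = -457 + Z
1/(G(693) + w(911)) = 1/((-457 + 693) + (69/5)*911²) = 1/(236 + (69/5)*829921) = 1/(236 + 57264549/5) = 1/(57265729/5) = 5/57265729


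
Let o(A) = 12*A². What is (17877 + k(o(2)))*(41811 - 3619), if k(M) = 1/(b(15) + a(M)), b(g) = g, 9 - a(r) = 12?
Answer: 2048284700/3 ≈ 6.8276e+8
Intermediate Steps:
a(r) = -3 (a(r) = 9 - 1*12 = 9 - 12 = -3)
k(M) = 1/12 (k(M) = 1/(15 - 3) = 1/12)
(17877 + k(o(2)))*(41811 - 3619) = (17877 + 1/12)*(41811 - 3619) = (214525/12)*38192 = 2048284700/3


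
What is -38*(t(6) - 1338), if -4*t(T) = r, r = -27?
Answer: 101175/2 ≈ 50588.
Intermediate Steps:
t(T) = 27/4 (t(T) = -¼*(-27) = 27/4)
-38*(t(6) - 1338) = -38*(27/4 - 1338) = -38*(-5325/4) = 101175/2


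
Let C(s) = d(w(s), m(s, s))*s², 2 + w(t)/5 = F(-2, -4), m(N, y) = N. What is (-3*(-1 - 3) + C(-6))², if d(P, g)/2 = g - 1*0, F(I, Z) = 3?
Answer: 176400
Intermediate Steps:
w(t) = 5 (w(t) = -10 + 5*3 = -10 + 15 = 5)
d(P, g) = 2*g (d(P, g) = 2*(g - 1*0) = 2*(g + 0) = 2*g)
C(s) = 2*s³ (C(s) = (2*s)*s² = 2*s³)
(-3*(-1 - 3) + C(-6))² = (-3*(-1 - 3) + 2*(-6)³)² = (-3*(-4) + 2*(-216))² = (12 - 432)² = (-420)² = 176400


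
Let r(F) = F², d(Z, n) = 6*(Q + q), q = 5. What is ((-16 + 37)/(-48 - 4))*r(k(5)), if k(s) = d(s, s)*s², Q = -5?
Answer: 0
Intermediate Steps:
d(Z, n) = 0 (d(Z, n) = 6*(-5 + 5) = 6*0 = 0)
k(s) = 0 (k(s) = 0*s² = 0)
((-16 + 37)/(-48 - 4))*r(k(5)) = ((-16 + 37)/(-48 - 4))*0² = (21/(-52))*0 = (21*(-1/52))*0 = -21/52*0 = 0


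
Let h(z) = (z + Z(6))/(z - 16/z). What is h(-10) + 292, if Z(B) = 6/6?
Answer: 4103/14 ≈ 293.07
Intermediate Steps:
Z(B) = 1 (Z(B) = 6*(⅙) = 1)
h(z) = (1 + z)/(z - 16/z) (h(z) = (z + 1)/(z - 16/z) = (1 + z)/(z - 16/z))
h(-10) + 292 = -10*(1 - 10)/(-16 + (-10)²) + 292 = -10*(-9)/(-16 + 100) + 292 = -10*(-9)/84 + 292 = -10*1/84*(-9) + 292 = 15/14 + 292 = 4103/14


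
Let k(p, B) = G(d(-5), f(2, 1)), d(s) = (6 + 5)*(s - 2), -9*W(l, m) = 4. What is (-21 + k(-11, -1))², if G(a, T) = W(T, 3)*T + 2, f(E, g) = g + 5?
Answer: 4225/9 ≈ 469.44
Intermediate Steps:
W(l, m) = -4/9 (W(l, m) = -⅑*4 = -4/9)
f(E, g) = 5 + g
d(s) = -22 + 11*s (d(s) = 11*(-2 + s) = -22 + 11*s)
G(a, T) = 2 - 4*T/9 (G(a, T) = -4*T/9 + 2 = 2 - 4*T/9)
k(p, B) = -⅔ (k(p, B) = 2 - 4*(5 + 1)/9 = 2 - 4/9*6 = 2 - 8/3 = -⅔)
(-21 + k(-11, -1))² = (-21 - ⅔)² = (-65/3)² = 4225/9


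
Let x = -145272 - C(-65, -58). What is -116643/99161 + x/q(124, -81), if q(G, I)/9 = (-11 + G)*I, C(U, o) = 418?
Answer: 4838065679/8168585697 ≈ 0.59228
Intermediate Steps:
q(G, I) = 9*I*(-11 + G) (q(G, I) = 9*((-11 + G)*I) = 9*(I*(-11 + G)) = 9*I*(-11 + G))
x = -145690 (x = -145272 - 1*418 = -145272 - 418 = -145690)
-116643/99161 + x/q(124, -81) = -116643/99161 - 145690*(-1/(729*(-11 + 124))) = -116643*1/99161 - 145690/(9*(-81)*113) = -116643/99161 - 145690/(-82377) = -116643/99161 - 145690*(-1/82377) = -116643/99161 + 145690/82377 = 4838065679/8168585697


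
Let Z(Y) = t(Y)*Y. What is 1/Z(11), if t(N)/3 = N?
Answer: 1/363 ≈ 0.0027548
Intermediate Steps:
t(N) = 3*N
Z(Y) = 3*Y**2 (Z(Y) = (3*Y)*Y = 3*Y**2)
1/Z(11) = 1/(3*11**2) = 1/(3*121) = 1/363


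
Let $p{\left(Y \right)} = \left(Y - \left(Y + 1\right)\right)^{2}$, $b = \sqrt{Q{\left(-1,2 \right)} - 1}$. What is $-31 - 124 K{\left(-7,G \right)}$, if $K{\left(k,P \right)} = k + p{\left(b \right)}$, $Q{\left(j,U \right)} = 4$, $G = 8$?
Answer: $713$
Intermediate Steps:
$b = \sqrt{3}$ ($b = \sqrt{4 - 1} = \sqrt{3} \approx 1.732$)
$p{\left(Y \right)} = 1$ ($p{\left(Y \right)} = \left(Y - \left(1 + Y\right)\right)^{2} = \left(-1\right)^{2} = 1$)
$K{\left(k,P \right)} = 1 + k$ ($K{\left(k,P \right)} = k + 1 = 1 + k$)
$-31 - 124 K{\left(-7,G \right)} = -31 - 124 \left(1 - 7\right) = -31 - -744 = -31 + 744 = 713$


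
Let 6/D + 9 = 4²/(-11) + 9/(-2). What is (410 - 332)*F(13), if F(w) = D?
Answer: -10296/329 ≈ -31.295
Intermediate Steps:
D = -132/329 (D = 6/(-9 + (4²/(-11) + 9/(-2))) = 6/(-9 + (16*(-1/11) + 9*(-½))) = 6/(-9 + (-16/11 - 9/2)) = 6/(-9 - 131/22) = 6/(-329/22) = 6*(-22/329) = -132/329 ≈ -0.40122)
F(w) = -132/329
(410 - 332)*F(13) = (410 - 332)*(-132/329) = 78*(-132/329) = -10296/329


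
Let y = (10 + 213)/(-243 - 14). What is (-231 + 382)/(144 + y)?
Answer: 38807/36785 ≈ 1.0550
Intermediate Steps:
y = -223/257 (y = 223/(-257) = 223*(-1/257) = -223/257 ≈ -0.86770)
(-231 + 382)/(144 + y) = (-231 + 382)/(144 - 223/257) = 151/(36785/257) = 151*(257/36785) = 38807/36785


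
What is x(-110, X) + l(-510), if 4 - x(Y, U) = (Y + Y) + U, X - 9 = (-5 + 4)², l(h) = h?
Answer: -296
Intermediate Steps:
X = 10 (X = 9 + (-5 + 4)² = 9 + (-1)² = 9 + 1 = 10)
x(Y, U) = 4 - U - 2*Y (x(Y, U) = 4 - ((Y + Y) + U) = 4 - (2*Y + U) = 4 - (U + 2*Y) = 4 + (-U - 2*Y) = 4 - U - 2*Y)
x(-110, X) + l(-510) = (4 - 1*10 - 2*(-110)) - 510 = (4 - 10 + 220) - 510 = 214 - 510 = -296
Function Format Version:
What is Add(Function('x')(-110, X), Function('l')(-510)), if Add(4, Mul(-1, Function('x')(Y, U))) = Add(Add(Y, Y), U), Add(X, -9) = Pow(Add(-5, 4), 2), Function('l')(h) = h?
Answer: -296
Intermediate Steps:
X = 10 (X = Add(9, Pow(Add(-5, 4), 2)) = Add(9, Pow(-1, 2)) = Add(9, 1) = 10)
Function('x')(Y, U) = Add(4, Mul(-1, U), Mul(-2, Y)) (Function('x')(Y, U) = Add(4, Mul(-1, Add(Add(Y, Y), U))) = Add(4, Mul(-1, Add(Mul(2, Y), U))) = Add(4, Mul(-1, Add(U, Mul(2, Y)))) = Add(4, Add(Mul(-1, U), Mul(-2, Y))) = Add(4, Mul(-1, U), Mul(-2, Y)))
Add(Function('x')(-110, X), Function('l')(-510)) = Add(Add(4, Mul(-1, 10), Mul(-2, -110)), -510) = Add(Add(4, -10, 220), -510) = Add(214, -510) = -296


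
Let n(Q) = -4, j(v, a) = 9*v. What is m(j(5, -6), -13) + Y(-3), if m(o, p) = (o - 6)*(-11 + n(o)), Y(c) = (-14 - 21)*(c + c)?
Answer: -375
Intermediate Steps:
Y(c) = -70*c
m(o, p) = 90 - 15*o (m(o, p) = (o - 6)*(-11 - 4) = (-6 + o)*(-15) = 90 - 15*o)
m(j(5, -6), -13) + Y(-3) = (90 - 135*5) - 70*(-3) = (90 - 15*45) + 210 = (90 - 675) + 210 = -585 + 210 = -375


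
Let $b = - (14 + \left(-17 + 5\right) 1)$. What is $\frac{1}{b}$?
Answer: $- \frac{1}{2} \approx -0.5$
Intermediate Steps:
$b = -2$ ($b = - (14 - 12) = \left(-1\right) 2 = -2$)
$\frac{1}{b} = \frac{1}{-2} = - \frac{1}{2}$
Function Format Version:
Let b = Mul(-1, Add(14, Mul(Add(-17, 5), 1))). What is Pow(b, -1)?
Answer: Rational(-1, 2) ≈ -0.50000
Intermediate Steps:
b = -2 (b = Mul(-1, Add(14, Mul(-12, 1))) = Mul(-1, Add(14, -12)) = Mul(-1, 2) = -2)
Pow(b, -1) = Pow(-2, -1) = Rational(-1, 2)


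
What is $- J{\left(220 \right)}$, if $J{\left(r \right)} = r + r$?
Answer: $-440$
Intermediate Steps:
$J{\left(r \right)} = 2 r$
$- J{\left(220 \right)} = - 2 \cdot 220 = \left(-1\right) 440 = -440$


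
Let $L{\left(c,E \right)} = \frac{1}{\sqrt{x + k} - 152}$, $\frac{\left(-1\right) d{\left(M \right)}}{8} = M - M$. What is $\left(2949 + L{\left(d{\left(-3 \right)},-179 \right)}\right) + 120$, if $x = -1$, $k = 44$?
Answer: $\frac{70774057}{23061} - \frac{\sqrt{43}}{23061} \approx 3069.0$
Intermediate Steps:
$d{\left(M \right)} = 0$ ($d{\left(M \right)} = - 8 \left(M - M\right) = \left(-8\right) 0 = 0$)
$L{\left(c,E \right)} = \frac{1}{-152 + \sqrt{43}}$ ($L{\left(c,E \right)} = \frac{1}{\sqrt{-1 + 44} - 152} = \frac{1}{\sqrt{43} - 152} = \frac{1}{-152 + \sqrt{43}}$)
$\left(2949 + L{\left(d{\left(-3 \right)},-179 \right)}\right) + 120 = \left(2949 - \left(\frac{152}{23061} + \frac{\sqrt{43}}{23061}\right)\right) + 120 = \left(\frac{68006737}{23061} - \frac{\sqrt{43}}{23061}\right) + 120 = \frac{70774057}{23061} - \frac{\sqrt{43}}{23061}$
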